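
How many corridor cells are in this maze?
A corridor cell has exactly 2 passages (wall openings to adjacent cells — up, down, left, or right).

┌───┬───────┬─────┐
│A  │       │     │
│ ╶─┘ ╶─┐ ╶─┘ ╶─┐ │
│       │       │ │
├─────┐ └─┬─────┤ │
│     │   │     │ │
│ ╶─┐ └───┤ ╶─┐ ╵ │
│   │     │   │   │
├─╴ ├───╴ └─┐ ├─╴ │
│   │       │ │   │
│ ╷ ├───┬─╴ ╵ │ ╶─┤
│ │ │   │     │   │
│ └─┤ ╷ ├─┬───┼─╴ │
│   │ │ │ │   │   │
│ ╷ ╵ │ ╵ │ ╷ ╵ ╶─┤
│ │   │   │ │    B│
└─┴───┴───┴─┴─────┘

Counting cells with exactly 2 passages:
Total corridor cells: 52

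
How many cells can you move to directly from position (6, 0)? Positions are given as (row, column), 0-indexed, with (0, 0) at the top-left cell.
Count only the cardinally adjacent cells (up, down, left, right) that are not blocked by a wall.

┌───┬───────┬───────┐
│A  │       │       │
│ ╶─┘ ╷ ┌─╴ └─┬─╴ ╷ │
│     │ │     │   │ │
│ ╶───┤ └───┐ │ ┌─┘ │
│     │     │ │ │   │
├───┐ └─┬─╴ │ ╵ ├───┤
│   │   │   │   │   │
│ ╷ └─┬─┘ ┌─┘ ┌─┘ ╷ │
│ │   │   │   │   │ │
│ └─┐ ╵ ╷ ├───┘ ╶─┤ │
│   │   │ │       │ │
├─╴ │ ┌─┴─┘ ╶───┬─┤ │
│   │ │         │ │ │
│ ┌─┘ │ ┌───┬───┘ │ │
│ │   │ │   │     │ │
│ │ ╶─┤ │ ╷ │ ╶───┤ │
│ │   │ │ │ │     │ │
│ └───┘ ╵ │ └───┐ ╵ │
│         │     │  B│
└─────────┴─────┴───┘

Checking passable neighbors of (6, 0):
Neighbors: (7, 0), (6, 1)
Count: 2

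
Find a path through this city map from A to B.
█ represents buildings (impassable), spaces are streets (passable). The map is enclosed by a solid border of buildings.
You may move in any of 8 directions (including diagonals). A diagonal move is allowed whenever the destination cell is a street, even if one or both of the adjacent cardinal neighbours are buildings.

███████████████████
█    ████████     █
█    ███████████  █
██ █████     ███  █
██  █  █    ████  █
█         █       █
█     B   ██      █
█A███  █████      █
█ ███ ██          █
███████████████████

Finding the shortest path from A to B:
Movement: 8-directional
Path length: 5 steps
Directions: up-right → right → right → right → right

Solution:

███████████████████
█    ████████     █
█    ███████████  █
██ █████     ███  █
██  █  █    ████  █
█         █       █
█ →→→→B   ██      █
█A███  █████      █
█ ███ ██          █
███████████████████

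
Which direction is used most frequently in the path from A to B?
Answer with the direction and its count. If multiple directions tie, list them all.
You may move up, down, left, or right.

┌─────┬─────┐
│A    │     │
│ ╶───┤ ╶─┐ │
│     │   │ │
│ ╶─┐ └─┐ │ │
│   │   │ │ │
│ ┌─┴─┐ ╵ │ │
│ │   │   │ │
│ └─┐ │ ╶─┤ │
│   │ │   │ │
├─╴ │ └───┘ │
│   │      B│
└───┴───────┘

Directions: down, right, right, down, right, down, right, up, up, left, up, right, right, down, down, down, down, down
Counts: {'down': 8, 'right': 6, 'up': 3, 'left': 1}
Most common: down (8 times)

Solution:

┌─────┬─────┐
│A    │↱ → ↓│
│ ╶───┤ ╶─┐ │
│↳ → ↓│↑ ↰│↓│
│ ╶─┐ └─┐ │ │
│   │↳ ↓│↑│↓│
│ ┌─┴─┐ ╵ │ │
│ │   │↳ ↑│↓│
│ └─┐ │ ╶─┤ │
│   │ │   │↓│
├─╴ │ └───┘ │
│   │      B│
└───┴───────┘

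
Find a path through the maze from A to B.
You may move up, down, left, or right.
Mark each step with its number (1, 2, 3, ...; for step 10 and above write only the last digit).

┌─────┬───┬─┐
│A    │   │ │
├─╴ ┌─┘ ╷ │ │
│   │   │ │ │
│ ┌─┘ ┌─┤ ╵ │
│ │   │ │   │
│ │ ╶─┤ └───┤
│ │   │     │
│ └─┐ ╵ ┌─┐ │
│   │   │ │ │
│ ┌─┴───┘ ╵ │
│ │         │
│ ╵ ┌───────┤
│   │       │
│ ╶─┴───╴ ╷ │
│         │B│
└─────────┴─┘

Finding the shortest path through the maze:
Path length: 16 steps
Directions: right → down → left → down → down → down → down → down → down → right → right → right → right → up → right → down

Solution:

┌─────┬───┬─┐
│A 1  │   │ │
├─╴ ┌─┘ ╷ │ │
│3 2│   │ │ │
│ ┌─┘ ┌─┤ ╵ │
│4│   │ │   │
│ │ ╶─┤ └───┤
│5│   │     │
│ └─┐ ╵ ┌─┐ │
│6  │   │ │ │
│ ┌─┴───┘ ╵ │
│7│         │
│ ╵ ┌───────┤
│8  │    4 5│
│ ╶─┴───╴ ╷ │
│9 0 1 2 3│B│
└─────────┴─┘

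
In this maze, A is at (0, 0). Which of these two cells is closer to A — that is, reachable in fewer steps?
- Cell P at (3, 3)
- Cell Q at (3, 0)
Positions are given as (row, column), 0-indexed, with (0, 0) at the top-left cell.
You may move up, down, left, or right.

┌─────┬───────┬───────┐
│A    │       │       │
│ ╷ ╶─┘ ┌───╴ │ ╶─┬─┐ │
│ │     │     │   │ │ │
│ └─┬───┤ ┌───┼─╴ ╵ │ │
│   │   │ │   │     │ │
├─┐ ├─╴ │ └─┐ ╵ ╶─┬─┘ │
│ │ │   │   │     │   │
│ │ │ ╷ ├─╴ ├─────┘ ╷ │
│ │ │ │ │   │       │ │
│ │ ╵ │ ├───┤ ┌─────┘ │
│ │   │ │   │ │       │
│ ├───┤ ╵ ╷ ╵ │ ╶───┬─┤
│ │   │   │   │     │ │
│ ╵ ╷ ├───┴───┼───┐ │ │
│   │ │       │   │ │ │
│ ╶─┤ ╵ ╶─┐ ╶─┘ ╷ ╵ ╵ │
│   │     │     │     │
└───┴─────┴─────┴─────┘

Shortest path A → P at (3, 3): 10 steps
Shortest path A → Q at (3, 0): 55 steps

P is closer (10 steps vs 55 steps).

Path to P:

┌─────┬───────┬───────┐
│A    │       │       │
│ ╷ ╶─┘ ┌───╴ │ ╶─┬─┐ │
│↓│     │     │   │ │ │
│ └─┬───┤ ┌───┼─╴ ╵ │ │
│↳ ↓│   │ │   │     │ │
├─┐ ├─╴ │ └─┐ ╵ ╶─┬─┘ │
│ │↓│↱ P│   │     │   │
│ │ │ ╷ ├─╴ ├─────┘ ╷ │
│ │↓│↑│ │   │       │ │
│ │ ╵ │ ├───┤ ┌─────┘ │
│ │↳ ↑│ │   │ │       │
│ ├───┤ ╵ ╷ ╵ │ ╶───┬─┤
│ │   │   │   │     │ │
│ ╵ ╷ ├───┴───┼───┐ │ │
│   │ │       │   │ │ │
│ ╶─┤ ╵ ╶─┐ ╶─┘ ╷ ╵ ╵ │
│   │     │     │     │
└───┴─────┴─────┴─────┘

Path to Q:

┌─────┬───────┬───────┐
│A    │       │       │
│ ╷ ╶─┘ ┌───╴ │ ╶─┬─┐ │
│↓│     │     │   │ │ │
│ └─┬───┤ ┌───┼─╴ ╵ │ │
│↳ ↓│   │ │   │     │ │
├─┐ ├─╴ │ └─┐ ╵ ╶─┬─┘ │
│Q│↓│↱ ↓│   │     │↱ ↓│
│ │ │ ╷ ├─╴ ├─────┘ ╷ │
│↑│↓│↑│↓│   │↱ → → ↑│↓│
│ │ ╵ │ ├───┤ ┌─────┘ │
│↑│↳ ↑│↓│↱ ↓│↑│↓ ← ← ↲│
│ ├───┤ ╵ ╷ ╵ │ ╶───┬─┤
│↑│↓ ↰│↳ ↑│↳ ↑│↳ → ↓│ │
│ ╵ ╷ ├───┴───┼───┐ │ │
│↑ ↲│↑│↓ ← ↰  │↓ ↰│↓│ │
│ ╶─┤ ╵ ╶─┐ ╶─┘ ╷ ╵ ╵ │
│   │↑ ↲  │↑ ← ↲│↑ ↲  │
└───┴─────┴─────┴─────┘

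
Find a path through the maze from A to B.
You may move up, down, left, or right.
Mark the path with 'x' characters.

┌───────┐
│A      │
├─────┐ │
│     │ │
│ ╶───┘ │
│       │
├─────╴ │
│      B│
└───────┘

Finding the shortest path through the maze:
Path length: 6 steps
Directions: right → right → right → down → down → down

Solution:

┌───────┐
│A x x x│
├─────┐ │
│     │x│
│ ╶───┘ │
│      x│
├─────╴ │
│      B│
└───────┘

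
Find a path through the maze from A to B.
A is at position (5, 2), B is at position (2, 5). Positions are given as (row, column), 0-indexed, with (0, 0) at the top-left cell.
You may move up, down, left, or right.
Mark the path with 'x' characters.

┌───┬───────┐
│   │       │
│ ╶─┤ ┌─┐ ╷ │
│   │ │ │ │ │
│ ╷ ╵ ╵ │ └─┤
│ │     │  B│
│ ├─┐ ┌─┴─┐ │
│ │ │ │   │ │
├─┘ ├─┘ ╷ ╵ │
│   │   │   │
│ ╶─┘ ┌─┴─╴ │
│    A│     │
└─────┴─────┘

Finding the shortest path from (5, 2) to (2, 5):
Path length: 8 steps
Directions: up → right → up → right → down → right → up → up

Solution:

┌───┬───────┐
│   │       │
│ ╶─┤ ┌─┐ ╷ │
│   │ │ │ │ │
│ ╷ ╵ ╵ │ └─┤
│ │     │  B│
│ ├─┐ ┌─┴─┐ │
│ │ │ │x x│x│
├─┘ ├─┘ ╷ ╵ │
│   │x x│x x│
│ ╶─┘ ┌─┴─╴ │
│    A│     │
└─────┴─────┘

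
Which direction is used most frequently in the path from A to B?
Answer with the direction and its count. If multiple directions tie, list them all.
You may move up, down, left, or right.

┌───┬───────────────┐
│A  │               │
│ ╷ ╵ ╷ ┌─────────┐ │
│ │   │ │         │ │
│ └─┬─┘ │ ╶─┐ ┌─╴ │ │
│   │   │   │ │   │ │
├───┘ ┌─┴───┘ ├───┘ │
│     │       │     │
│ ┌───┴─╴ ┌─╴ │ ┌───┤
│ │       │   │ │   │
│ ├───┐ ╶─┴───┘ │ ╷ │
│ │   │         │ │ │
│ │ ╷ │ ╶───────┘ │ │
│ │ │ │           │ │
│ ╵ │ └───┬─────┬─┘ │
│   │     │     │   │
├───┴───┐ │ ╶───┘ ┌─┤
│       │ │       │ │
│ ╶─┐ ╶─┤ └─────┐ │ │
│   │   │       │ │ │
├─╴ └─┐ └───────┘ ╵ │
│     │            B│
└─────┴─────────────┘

Directions: right, down, right, up, right, right, right, right, right, right, right, down, down, down, left, left, down, down, left, left, left, left, down, right, right, right, right, right, up, up, right, down, down, down, left, down, down, down, right
Counts: {'right': 16, 'down': 13, 'up': 3, 'left': 7}
Most common: right (16 times)

Solution:

┌───┬───────────────┐
│A ↓│↱ → → → → → → ↓│
│ ╷ ╵ ╷ ┌─────────┐ │
│ │↳ ↑│ │         │↓│
│ └─┬─┘ │ ╶─┐ ┌─╴ │ │
│   │   │   │ │   │↓│
├───┘ ┌─┴───┘ ├───┘ │
│     │       │↓ ← ↲│
│ ┌───┴─╴ ┌─╴ │ ┌───┤
│ │       │   │↓│↱ ↓│
│ ├───┐ ╶─┴───┘ │ ╷ │
│ │   │↓ ← ← ← ↲│↑│↓│
│ │ ╷ │ ╶───────┘ │ │
│ │ │ │↳ → → → → ↑│↓│
│ ╵ │ └───┬─────┬─┘ │
│   │     │     │↓ ↲│
├───┴───┐ │ ╶───┘ ┌─┤
│       │ │      ↓│ │
│ ╶─┐ ╶─┤ └─────┐ │ │
│   │   │       │↓│ │
├─╴ └─┐ └───────┘ ╵ │
│     │          ↳ B│
└─────┴─────────────┘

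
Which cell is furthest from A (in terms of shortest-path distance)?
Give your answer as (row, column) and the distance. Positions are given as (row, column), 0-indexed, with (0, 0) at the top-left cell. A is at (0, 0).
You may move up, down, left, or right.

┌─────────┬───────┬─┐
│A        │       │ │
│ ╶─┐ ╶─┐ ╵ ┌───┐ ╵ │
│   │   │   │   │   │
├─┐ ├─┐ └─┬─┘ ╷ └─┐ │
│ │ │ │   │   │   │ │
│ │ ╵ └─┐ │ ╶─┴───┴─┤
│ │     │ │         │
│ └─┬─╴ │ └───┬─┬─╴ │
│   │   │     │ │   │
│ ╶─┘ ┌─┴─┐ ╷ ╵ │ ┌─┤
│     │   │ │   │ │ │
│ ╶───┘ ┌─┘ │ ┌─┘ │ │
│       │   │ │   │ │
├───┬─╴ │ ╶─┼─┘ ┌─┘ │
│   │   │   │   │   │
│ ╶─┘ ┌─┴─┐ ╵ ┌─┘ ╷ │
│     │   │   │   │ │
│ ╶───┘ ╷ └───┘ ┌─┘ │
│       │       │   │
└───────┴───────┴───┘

Computing BFS distances from A to all cells:
Furthest cell: (9, 8)
Distance: 37 steps

Path from A to the furthest cell:

┌─────────┬───────┬─┐
│A        │       │ │
│ ╶─┐ ╶─┐ ╵ ┌───┐ ╵ │
│↳ ↓│   │   │   │   │
├─┐ ├─┐ └─┬─┘ ╷ └─┐ │
│ │↓│ │   │   │   │ │
│ │ ╵ └─┐ │ ╶─┴───┴─┤
│ │↳ → ↓│ │         │
│ └─┬─╴ │ └───┬─┬─╴ │
│   │↓ ↲│     │ │   │
│ ╶─┘ ┌─┴─┐ ╷ ╵ │ ┌─┤
│↓ ← ↲│   │ │   │ │ │
│ ╶───┘ ┌─┘ │ ┌─┘ │ │
│↳ → → ↓│   │ │   │ │
├───┬─╴ │ ╶─┼─┘ ┌─┘ │
│   │↓ ↲│   │   │↱ ↓│
│ ╶─┘ ┌─┴─┐ ╵ ┌─┘ ╷ │
│↓ ← ↲│↱ ↓│   │↱ ↑│↓│
│ ╶───┘ ╷ └───┘ ┌─┘ │
│↳ → → ↑│↳ → → ↑│B ↲│
└───────┴───────┴───┘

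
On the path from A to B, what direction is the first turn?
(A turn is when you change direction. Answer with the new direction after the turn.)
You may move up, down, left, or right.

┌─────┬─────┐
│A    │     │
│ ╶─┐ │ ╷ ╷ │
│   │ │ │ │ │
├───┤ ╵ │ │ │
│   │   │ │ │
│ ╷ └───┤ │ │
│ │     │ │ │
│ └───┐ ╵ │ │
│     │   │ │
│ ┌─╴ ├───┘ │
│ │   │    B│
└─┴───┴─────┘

Directions: right, right, down, down, right, up, up, right, right, down, down, down, down, down
First turn direction: down

Solution:

┌─────┬─────┐
│A → ↓│↱ → ↓│
│ ╶─┐ │ ╷ ╷ │
│   │↓│↑│ │↓│
├───┤ ╵ │ │ │
│   │↳ ↑│ │↓│
│ ╷ └───┤ │ │
│ │     │ │↓│
│ └───┐ ╵ │ │
│     │   │↓│
│ ┌─╴ ├───┘ │
│ │   │    B│
└─┴───┴─────┘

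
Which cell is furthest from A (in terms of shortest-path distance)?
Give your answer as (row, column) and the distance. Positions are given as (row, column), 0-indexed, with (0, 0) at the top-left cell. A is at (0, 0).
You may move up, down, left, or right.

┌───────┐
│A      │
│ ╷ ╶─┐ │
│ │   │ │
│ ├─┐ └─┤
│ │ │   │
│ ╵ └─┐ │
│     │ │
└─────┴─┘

Computing BFS distances from A to all cells:
Furthest cell: (3, 3)
Distance: 6 steps

Path from A to the furthest cell:

┌───────┐
│A ↓    │
│ ╷ ╶─┐ │
│ │↳ ↓│ │
│ ├─┐ └─┤
│ │ │↳ ↓│
│ ╵ └─┐ │
│     │B│
└─────┴─┘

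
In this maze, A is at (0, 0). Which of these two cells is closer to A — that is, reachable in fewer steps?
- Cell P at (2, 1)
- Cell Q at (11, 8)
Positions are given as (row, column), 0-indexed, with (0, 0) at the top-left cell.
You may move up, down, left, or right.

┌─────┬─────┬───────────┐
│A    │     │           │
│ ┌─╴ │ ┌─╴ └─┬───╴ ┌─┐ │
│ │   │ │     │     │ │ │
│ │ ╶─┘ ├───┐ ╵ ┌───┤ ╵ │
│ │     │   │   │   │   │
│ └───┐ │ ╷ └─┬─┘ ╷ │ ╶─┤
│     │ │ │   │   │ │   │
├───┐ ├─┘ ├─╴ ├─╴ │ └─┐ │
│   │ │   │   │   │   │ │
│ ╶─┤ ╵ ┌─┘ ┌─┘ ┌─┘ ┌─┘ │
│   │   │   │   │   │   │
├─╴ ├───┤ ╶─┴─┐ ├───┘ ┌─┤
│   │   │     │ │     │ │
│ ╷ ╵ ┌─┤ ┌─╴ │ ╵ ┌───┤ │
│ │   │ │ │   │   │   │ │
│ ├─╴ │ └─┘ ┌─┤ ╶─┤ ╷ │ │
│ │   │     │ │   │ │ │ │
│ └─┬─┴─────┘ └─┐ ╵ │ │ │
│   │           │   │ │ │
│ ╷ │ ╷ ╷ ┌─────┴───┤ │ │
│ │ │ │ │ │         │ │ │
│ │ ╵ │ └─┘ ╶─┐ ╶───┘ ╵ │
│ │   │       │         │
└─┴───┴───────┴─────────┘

Shortest path A → P at (2, 1): 5 steps
Shortest path A → Q at (11, 8): 47 steps

P is closer (5 steps vs 47 steps).

Path to P:

┌─────┬─────┬───────────┐
│A → ↓│     │           │
│ ┌─╴ │ ┌─╴ └─┬───╴ ┌─┐ │
│ │↓ ↲│ │     │     │ │ │
│ │ ╶─┘ ├───┐ ╵ ┌───┤ ╵ │
│ │P    │   │   │   │   │
│ └───┐ │ ╷ └─┬─┘ ╷ │ ╶─┤
│     │ │ │   │   │ │   │
├───┐ ├─┘ ├─╴ ├─╴ │ └─┐ │
│   │ │   │   │   │   │ │
│ ╶─┤ ╵ ┌─┘ ┌─┘ ┌─┘ ┌─┘ │
│   │   │   │   │   │   │
├─╴ ├───┤ ╶─┴─┐ ├───┘ ┌─┤
│   │   │     │ │     │ │
│ ╷ ╵ ┌─┤ ┌─╴ │ ╵ ┌───┤ │
│ │   │ │ │   │   │   │ │
│ ├─╴ │ └─┘ ┌─┤ ╶─┤ ╷ │ │
│ │   │     │ │   │ │ │ │
│ └─┬─┴─────┘ └─┐ ╵ │ │ │
│   │           │   │ │ │
│ ╷ │ ╷ ╷ ┌─────┴───┤ │ │
│ │ │ │ │ │         │ │ │
│ │ ╵ │ └─┘ ╶─┐ ╶───┘ ╵ │
│ │   │       │         │
└─┴───┴───────┴─────────┘

Path to Q:

┌─────┬─────┬───────────┐
│A → ↓│↱ → ↓│      ↱ → ↓│
│ ┌─╴ │ ┌─╴ └─┬───╴ ┌─┐ │
│ │↓ ↲│↑│  ↳ ↓│↱ → ↑│ │↓│
│ │ ╶─┘ ├───┐ ╵ ┌───┤ ╵ │
│ │↳ → ↑│   │↳ ↑│   │↓ ↲│
│ └───┐ │ ╷ └─┬─┘ ╷ │ ╶─┤
│     │ │ │   │   │ │↳ ↓│
├───┐ ├─┘ ├─╴ ├─╴ │ └─┐ │
│   │ │   │   │   │   │↓│
│ ╶─┤ ╵ ┌─┘ ┌─┘ ┌─┘ ┌─┘ │
│   │   │   │   │   │↓ ↲│
├─╴ ├───┤ ╶─┴─┐ ├───┘ ┌─┤
│   │   │     │ │↓ ← ↲│ │
│ ╷ ╵ ┌─┤ ┌─╴ │ ╵ ┌───┤ │
│ │   │ │ │   │↓ ↲│↱ ↓│ │
│ ├─╴ │ └─┘ ┌─┤ ╶─┤ ╷ │ │
│ │   │     │ │↳ ↓│↑│↓│ │
│ └─┬─┴─────┘ └─┐ ╵ │ │ │
│   │           │↳ ↑│↓│ │
│ ╷ │ ╷ ╷ ┌─────┴───┤ │ │
│ │ │ │ │ │         │↓│ │
│ │ ╵ │ └─┘ ╶─┐ ╶───┘ ╵ │
│ │   │       │  Q ← ↲  │
└─┴───┴───────┴─────────┘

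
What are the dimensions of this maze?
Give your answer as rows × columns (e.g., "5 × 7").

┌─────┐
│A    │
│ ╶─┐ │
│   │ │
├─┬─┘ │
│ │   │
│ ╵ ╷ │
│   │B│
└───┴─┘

Counting the maze dimensions:
Rows (vertical): 4
Columns (horizontal): 3
Dimensions: 4 × 3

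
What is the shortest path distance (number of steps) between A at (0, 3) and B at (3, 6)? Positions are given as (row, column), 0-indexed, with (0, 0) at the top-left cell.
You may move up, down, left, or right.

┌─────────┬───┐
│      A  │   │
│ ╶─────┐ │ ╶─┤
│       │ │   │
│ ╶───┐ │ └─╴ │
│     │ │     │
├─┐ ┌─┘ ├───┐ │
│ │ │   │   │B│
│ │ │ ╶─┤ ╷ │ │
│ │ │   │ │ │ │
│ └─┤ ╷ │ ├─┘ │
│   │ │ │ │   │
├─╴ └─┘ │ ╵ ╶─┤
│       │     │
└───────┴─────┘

Finding path from (0, 3) to (3, 6):
Path: (0,3) → (0,4) → (1,4) → (2,4) → (2,5) → (2,6) → (3,6)
Distance: 6 steps

Solution:

┌─────────┬───┐
│      A ↓│   │
│ ╶─────┐ │ ╶─┤
│       │↓│   │
│ ╶───┐ │ └─╴ │
│     │ │↳ → ↓│
├─┐ ┌─┘ ├───┐ │
│ │ │   │   │B│
│ │ │ ╶─┤ ╷ │ │
│ │ │   │ │ │ │
│ └─┤ ╷ │ ├─┘ │
│   │ │ │ │   │
├─╴ └─┘ │ ╵ ╶─┤
│       │     │
└───────┴─────┘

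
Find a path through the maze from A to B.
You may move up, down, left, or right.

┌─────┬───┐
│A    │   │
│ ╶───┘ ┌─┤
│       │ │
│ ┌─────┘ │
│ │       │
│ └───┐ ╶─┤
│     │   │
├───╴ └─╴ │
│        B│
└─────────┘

Finding the shortest path through the maze:
Path length: 8 steps
Directions: down → down → down → right → right → down → right → right

Solution:

┌─────┬───┐
│A    │   │
│ ╶───┘ ┌─┤
│↓      │ │
│ ┌─────┘ │
│↓│       │
│ └───┐ ╶─┤
│↳ → ↓│   │
├───╴ └─╴ │
│    ↳ → B│
└─────────┘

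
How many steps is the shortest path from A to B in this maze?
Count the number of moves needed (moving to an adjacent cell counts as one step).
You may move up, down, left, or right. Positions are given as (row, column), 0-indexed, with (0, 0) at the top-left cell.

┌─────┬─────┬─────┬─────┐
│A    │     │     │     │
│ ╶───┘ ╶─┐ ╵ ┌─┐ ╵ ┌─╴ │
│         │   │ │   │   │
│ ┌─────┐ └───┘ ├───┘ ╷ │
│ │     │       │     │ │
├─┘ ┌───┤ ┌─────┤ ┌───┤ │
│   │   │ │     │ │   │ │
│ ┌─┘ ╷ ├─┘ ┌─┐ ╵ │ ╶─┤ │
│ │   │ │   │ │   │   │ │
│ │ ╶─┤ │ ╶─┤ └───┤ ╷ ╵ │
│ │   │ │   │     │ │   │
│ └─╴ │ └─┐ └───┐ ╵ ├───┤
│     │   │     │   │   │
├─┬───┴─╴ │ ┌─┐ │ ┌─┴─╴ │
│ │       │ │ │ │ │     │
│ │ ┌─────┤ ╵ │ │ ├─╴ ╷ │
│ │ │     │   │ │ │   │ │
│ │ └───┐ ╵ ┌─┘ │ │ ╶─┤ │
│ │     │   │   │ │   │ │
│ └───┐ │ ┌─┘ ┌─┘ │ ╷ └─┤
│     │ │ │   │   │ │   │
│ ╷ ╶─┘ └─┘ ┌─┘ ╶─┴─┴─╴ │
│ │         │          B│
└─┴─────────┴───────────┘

Using BFS to find shortest path:
Start: (0, 0), End: (11, 11)
Path found:
(0,0) → (1,0) → (1,1) → (1,2) → (1,3) → (0,3) → (0,4) → (0,5) → (1,5) → (1,6) → (0,6) → (0,7) → (0,8) → (1,8) → (1,9) → (0,9) → (0,10) → (0,11) → (1,11) → (2,11) → (3,11) → (4,11) → (5,11) → (5,10) → (4,10) → (4,9) → (5,9) → (6,9) → (6,8) → (7,8) → (8,8) → (9,8) → (10,8) → (10,7) → (11,7) → (11,8) → (11,9) → (11,10) → (11,11)
Number of steps: 38

Solution:

┌─────┬─────┬─────┬─────┐
│A    │↱ → ↓│↱ → ↓│↱ → ↓│
│ ╶───┘ ╶─┐ ╵ ┌─┐ ╵ ┌─╴ │
│↳ → → ↑  │↳ ↑│ │↳ ↑│  ↓│
│ ┌─────┐ └───┘ ├───┘ ╷ │
│ │     │       │     │↓│
├─┘ ┌───┤ ┌─────┤ ┌───┤ │
│   │   │ │     │ │   │↓│
│ ┌─┘ ╷ ├─┘ ┌─┐ ╵ │ ╶─┤ │
│ │   │ │   │ │   │↓ ↰│↓│
│ │ ╶─┤ │ ╶─┤ └───┤ ╷ ╵ │
│ │   │ │   │     │↓│↑ ↲│
│ └─╴ │ └─┐ └───┐ ╵ ├───┤
│     │   │     │↓ ↲│   │
├─┬───┴─╴ │ ┌─┐ │ ┌─┴─╴ │
│ │       │ │ │ │↓│     │
│ │ ┌─────┤ ╵ │ │ ├─╴ ╷ │
│ │ │     │   │ │↓│   │ │
│ │ └───┐ ╵ ┌─┘ │ │ ╶─┤ │
│ │     │   │   │↓│   │ │
│ └───┐ │ ┌─┘ ┌─┘ │ ╷ └─┤
│     │ │ │   │↓ ↲│ │   │
│ ╷ ╶─┘ └─┘ ┌─┘ ╶─┴─┴─╴ │
│ │         │  ↳ → → → B│
└─┴─────────┴───────────┘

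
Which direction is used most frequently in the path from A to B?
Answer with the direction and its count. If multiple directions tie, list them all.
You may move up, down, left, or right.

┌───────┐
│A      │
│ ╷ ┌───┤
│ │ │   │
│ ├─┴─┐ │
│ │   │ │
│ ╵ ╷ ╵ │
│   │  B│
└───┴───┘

Directions: down, down, down, right, up, right, down, right
Counts: {'down': 4, 'right': 3, 'up': 1}
Most common: down (4 times)

Solution:

┌───────┐
│A      │
│ ╷ ┌───┤
│↓│ │   │
│ ├─┴─┐ │
│↓│↱ ↓│ │
│ ╵ ╷ ╵ │
│↳ ↑│↳ B│
└───┴───┘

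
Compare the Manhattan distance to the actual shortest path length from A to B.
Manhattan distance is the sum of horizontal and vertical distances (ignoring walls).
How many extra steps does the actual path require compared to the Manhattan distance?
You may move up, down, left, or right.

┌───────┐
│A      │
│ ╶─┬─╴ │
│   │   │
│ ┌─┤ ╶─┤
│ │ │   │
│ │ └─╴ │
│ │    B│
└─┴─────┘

Manhattan distance: |3 - 0| + |3 - 0| = 6
Actual path length: 8
Extra steps: 8 - 6 = 2

Solution:

┌───────┐
│A → → ↓│
│ ╶─┬─╴ │
│   │↓ ↲│
│ ┌─┤ ╶─┤
│ │ │↳ ↓│
│ │ └─╴ │
│ │    B│
└─┴─────┘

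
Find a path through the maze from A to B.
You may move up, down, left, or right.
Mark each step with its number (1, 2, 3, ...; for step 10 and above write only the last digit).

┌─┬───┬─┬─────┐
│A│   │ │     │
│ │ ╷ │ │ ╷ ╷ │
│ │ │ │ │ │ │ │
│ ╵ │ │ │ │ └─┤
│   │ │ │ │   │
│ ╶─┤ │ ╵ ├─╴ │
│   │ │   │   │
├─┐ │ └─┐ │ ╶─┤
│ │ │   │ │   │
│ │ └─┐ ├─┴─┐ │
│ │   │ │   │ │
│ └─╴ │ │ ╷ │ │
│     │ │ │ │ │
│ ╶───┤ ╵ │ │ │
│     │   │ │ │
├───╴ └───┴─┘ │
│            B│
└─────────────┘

Finding the shortest path through the maze:
Path length: 18 steps
Directions: down → down → down → right → down → down → right → down → left → left → down → right → right → down → right → right → right → right

Solution:

┌─┬───┬─┬─────┐
│A│   │ │     │
│ │ ╷ │ │ ╷ ╷ │
│1│ │ │ │ │ │ │
│ ╵ │ │ │ │ └─┤
│2  │ │ │ │   │
│ ╶─┤ │ ╵ ├─╴ │
│3 4│ │   │   │
├─┐ │ └─┐ │ ╶─┤
│ │5│   │ │   │
│ │ └─┐ ├─┴─┐ │
│ │6 7│ │   │ │
│ └─╴ │ │ ╷ │ │
│0 9 8│ │ │ │ │
│ ╶───┤ ╵ │ │ │
│1 2 3│   │ │ │
├───╴ └───┴─┘ │
│    4 5 6 7 B│
└─────────────┘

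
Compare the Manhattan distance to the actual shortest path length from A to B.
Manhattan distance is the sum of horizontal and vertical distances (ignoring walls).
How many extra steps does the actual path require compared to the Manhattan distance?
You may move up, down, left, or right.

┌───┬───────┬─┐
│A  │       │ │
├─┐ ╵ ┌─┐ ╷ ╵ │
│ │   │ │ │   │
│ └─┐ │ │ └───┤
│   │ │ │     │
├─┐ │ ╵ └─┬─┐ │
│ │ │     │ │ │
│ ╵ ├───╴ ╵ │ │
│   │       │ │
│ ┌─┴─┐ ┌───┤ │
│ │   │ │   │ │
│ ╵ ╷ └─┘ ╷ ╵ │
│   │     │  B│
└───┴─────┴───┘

Manhattan distance: |6 - 0| + |6 - 0| = 12
Actual path length: 14
Extra steps: 14 - 12 = 2

Solution:

┌───┬───────┬─┐
│A ↓│↱ → ↓  │ │
├─┐ ╵ ┌─┐ ╷ ╵ │
│ │↳ ↑│ │↓│   │
│ └─┐ │ │ └───┤
│   │ │ │↳ → ↓│
├─┐ │ ╵ └─┬─┐ │
│ │ │     │ │↓│
│ ╵ ├───╴ ╵ │ │
│   │       │↓│
│ ┌─┴─┐ ┌───┤ │
│ │   │ │   │↓│
│ ╵ ╷ └─┘ ╷ ╵ │
│   │     │  B│
└───┴─────┴───┘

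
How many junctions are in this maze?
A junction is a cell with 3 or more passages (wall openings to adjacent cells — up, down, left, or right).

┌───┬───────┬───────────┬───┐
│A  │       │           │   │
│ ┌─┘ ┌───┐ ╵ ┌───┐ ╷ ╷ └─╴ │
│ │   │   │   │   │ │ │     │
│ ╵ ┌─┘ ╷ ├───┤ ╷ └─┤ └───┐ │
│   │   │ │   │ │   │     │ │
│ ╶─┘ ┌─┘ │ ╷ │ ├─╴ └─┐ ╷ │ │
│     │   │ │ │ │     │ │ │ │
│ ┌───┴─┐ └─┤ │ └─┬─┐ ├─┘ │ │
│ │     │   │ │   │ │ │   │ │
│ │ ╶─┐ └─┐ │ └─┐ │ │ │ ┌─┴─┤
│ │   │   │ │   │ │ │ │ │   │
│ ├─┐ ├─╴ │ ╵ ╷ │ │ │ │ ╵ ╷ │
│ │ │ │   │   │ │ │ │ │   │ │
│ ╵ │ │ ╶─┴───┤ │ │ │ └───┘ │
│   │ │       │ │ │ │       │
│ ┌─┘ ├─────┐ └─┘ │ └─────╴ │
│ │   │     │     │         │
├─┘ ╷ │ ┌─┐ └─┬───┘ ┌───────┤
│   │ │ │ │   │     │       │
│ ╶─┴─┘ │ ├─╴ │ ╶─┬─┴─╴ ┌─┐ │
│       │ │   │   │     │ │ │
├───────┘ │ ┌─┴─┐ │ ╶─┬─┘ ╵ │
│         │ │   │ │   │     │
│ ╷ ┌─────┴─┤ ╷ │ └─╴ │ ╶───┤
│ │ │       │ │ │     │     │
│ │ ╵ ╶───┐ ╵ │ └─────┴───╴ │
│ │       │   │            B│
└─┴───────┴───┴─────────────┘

Checking each cell for number of passages:

Junctions found (3+ passages):
  (0, 9): 3 passages
  (0, 10): 3 passages
  (1, 13): 3 passages
  (2, 0): 3 passages
  (2, 11): 3 passages
  (3, 0): 3 passages
  (3, 4): 3 passages
  (3, 9): 3 passages
  (5, 6): 3 passages
  (7, 0): 3 passages
  (7, 13): 3 passages
  (8, 2): 3 passages
  (8, 9): 3 passages
  (9, 11): 3 passages
  (11, 1): 3 passages
  (11, 12): 3 passages
  (13, 2): 3 passages
Total junctions: 17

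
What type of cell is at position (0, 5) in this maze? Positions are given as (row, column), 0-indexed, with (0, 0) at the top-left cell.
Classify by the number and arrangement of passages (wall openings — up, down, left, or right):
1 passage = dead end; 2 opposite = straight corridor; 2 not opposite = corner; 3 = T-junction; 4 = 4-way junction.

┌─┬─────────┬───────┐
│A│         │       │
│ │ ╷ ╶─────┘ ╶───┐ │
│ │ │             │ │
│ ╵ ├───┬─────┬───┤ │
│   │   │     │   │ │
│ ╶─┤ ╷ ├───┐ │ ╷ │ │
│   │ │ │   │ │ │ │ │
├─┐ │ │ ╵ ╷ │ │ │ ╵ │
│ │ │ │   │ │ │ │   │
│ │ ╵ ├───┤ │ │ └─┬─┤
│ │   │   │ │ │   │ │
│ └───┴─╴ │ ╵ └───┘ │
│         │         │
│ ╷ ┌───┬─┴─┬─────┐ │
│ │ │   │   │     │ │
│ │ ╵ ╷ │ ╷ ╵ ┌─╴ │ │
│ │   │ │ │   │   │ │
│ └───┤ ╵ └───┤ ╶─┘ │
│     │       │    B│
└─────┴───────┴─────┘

Checking cell at (0, 5):
Number of passages: 1
Cell type: dead end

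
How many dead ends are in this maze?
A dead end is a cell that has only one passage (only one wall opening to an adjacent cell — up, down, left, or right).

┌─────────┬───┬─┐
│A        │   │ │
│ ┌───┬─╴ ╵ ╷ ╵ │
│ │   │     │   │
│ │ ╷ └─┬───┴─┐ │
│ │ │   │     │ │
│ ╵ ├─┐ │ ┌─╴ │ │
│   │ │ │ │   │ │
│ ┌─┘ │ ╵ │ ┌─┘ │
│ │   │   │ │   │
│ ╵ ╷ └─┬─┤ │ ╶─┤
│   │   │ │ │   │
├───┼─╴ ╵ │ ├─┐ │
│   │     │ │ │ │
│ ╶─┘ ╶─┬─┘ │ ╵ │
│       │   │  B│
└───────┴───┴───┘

Checking each cell for number of passages:

Dead ends found at positions:
  (0, 7)
  (1, 3)
  (3, 2)
  (5, 4)
  (6, 1)
  (6, 6)
  (7, 3)
  (7, 4)
Total dead ends: 8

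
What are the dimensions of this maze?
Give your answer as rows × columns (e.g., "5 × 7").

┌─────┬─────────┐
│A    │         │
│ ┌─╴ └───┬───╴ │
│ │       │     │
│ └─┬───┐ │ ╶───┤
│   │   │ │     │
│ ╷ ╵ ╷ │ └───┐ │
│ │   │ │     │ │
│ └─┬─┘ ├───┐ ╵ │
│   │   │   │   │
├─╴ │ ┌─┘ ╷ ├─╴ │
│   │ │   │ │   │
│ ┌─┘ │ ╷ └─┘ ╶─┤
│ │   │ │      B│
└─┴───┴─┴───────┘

Counting the maze dimensions:
Rows (vertical): 7
Columns (horizontal): 8
Dimensions: 7 × 8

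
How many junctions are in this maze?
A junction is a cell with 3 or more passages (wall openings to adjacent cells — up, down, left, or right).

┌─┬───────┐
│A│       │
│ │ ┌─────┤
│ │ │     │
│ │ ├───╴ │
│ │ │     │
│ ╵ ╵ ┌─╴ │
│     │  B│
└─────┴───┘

Checking each cell for number of passages:

Junctions found (3+ passages):
  (2, 4): 3 passages
  (3, 1): 3 passages
Total junctions: 2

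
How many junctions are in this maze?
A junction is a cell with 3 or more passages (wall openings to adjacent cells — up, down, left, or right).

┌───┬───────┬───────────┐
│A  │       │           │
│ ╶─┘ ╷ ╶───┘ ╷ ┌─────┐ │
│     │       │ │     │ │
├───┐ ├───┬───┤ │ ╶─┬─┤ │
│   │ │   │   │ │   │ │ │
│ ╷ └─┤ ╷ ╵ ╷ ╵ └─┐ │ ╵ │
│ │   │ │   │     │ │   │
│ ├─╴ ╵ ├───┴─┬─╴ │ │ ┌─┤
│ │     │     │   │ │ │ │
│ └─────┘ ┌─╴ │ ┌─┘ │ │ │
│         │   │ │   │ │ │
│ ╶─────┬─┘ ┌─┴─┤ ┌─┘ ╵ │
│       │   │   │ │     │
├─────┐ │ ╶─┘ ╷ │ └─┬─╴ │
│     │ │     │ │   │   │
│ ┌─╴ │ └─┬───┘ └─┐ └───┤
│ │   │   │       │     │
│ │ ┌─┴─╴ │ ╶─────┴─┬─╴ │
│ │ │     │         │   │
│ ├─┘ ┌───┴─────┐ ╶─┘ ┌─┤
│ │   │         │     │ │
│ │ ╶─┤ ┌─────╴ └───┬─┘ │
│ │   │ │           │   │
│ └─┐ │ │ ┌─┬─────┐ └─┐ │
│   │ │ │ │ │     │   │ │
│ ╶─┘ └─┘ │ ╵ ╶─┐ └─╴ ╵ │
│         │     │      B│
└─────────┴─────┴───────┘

Checking each cell for number of passages:

Junctions found (3+ passages):
  (0, 3): 3 passages
  (0, 7): 3 passages
  (1, 2): 3 passages
  (3, 7): 3 passages
  (3, 10): 3 passages
  (4, 2): 3 passages
  (5, 0): 3 passages
  (6, 10): 3 passages
  (6, 11): 3 passages
  (8, 7): 3 passages
  (9, 8): 3 passages
  (11, 7): 3 passages
  (11, 11): 3 passages
  (12, 0): 3 passages
  (13, 2): 3 passages
  (13, 6): 3 passages
  (13, 10): 3 passages
Total junctions: 17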